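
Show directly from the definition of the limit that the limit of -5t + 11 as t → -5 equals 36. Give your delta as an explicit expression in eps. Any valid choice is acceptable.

delta = eps/5

Let eps > 0 be given. We need delta > 0 so that 0 < |t + 5| < delta implies |(-5t + 11) − 36| < eps.
|(-5t + 11) − 36| = |-5t - 25| = 5|t + 5|.
Thus it suffices that |t + 5| < eps/5.
Take delta = eps/5. If 0 < |t + 5| < delta then |(-5t + 11) − 36| = 5|t + 5| < 5·(eps/5) = eps.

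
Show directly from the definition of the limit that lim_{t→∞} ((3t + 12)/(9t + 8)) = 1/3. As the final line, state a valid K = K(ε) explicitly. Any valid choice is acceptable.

K = (28/27)/ε

Let ε > 0 be given. We seek K > 0 such that t > K implies |(3t + 12)/(9t + 8) − (1/3)| < ε.
(3t + 12)/(9t + 8) − (1/3) = (9(3t + 12) − 3(9t + 8)) / (9(9t + 8)) = 84/(9(9t + 8)).
For t > 0 we have 9t + 8 > 9t, so |(3t + 12)/(9t + 8) − (1/3)| = 84/(9(9t + 8)) < 84/(9·9t) = (28/27)/t.
Thus |(3t + 12)/(9t + 8) − (1/3)| < ε whenever t > (28/27)/ε.
Take K = (28/27)/ε. If t > K then |(3t + 12)/(9t + 8) − (1/3)| < (28/27)/t < ε.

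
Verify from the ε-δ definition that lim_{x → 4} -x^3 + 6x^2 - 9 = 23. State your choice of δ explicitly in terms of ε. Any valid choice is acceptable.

Let ε > 0. We want δ > 0 such that 0 < |x − 4| < δ implies |(-x^3 + 6x^2 - 9) − 23| < ε.
(-x^3 + 6x^2 - 9) − 23 = -x^3 + 6x^2 - 32 = (x − 4)(-x^2 + 2x + 8).
So |(-x^3 + 6x^2 - 9) − 23| = |x − 4|·|-x^2 + 2x + 8|.
Assume first that |x − 4| < 1, so |x| < 5. Then |-x^2 + 2x + 8| ≤ 5^2 + 2·5 + 8 = 43.
Hence |(-x^3 + 6x^2 - 9) − 23| ≤ 43|x − 4| < ε provided |x − 4| < ε/43.
Take δ = min(1, ε/43). Then 0 < |x − 4| < δ gives both |x − 4| < 1 and |x − 4| < ε/43, so |(-x^3 + 6x^2 - 9) − 23| < ε.

δ = min(1, ε/43)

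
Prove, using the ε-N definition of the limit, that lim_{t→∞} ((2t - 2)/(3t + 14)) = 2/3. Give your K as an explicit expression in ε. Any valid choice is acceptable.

Let ε > 0. We seek K > 0 such that t > K implies |(2t - 2)/(3t + 14) − (2/3)| < ε.
(2t - 2)/(3t + 14) − (2/3) = (3(2t - 2) − 2(3t + 14)) / (3(3t + 14)) = -34/(3(3t + 14)).
For t > 0 we have 3t + 14 > 3t, so |(2t - 2)/(3t + 14) − (2/3)| = 34/(3(3t + 14)) < 34/(3·3t) = (34/9)/t.
Thus |(2t - 2)/(3t + 14) − (2/3)| < ε whenever t > (34/9)/ε.
Take K = (34/9)/ε. If t > K then |(2t - 2)/(3t + 14) − (2/3)| < (34/9)/t < ε.

K = (34/9)/ε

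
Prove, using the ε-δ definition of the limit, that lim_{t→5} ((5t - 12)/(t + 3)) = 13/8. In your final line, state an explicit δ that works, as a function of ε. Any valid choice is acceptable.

Let ε > 0 be given. We want δ > 0 with 0 < |t − 5| < δ ⇒ |(5t - 12)/(t + 3) − (13/8)| < ε.
Combining over a common denominator, (5t - 12)/(t + 3) − (13/8) = [(5t - 12)·8 − 13·(t + 3)] / [8·(t + 3)] = 27(t − 5) / (8(t + 3)).
So |(5t - 12)/(t + 3) − (13/8)| = 27|t − 5| / (8·|t + 3|).
Restrict δ ≤ 4. Then |t − 5| < 4 gives |t + 3| = |(t − 5) + 8| ≥ 8 − 4 = 4.
Hence |(5t - 12)/(t + 3) − (13/8)| < 27|t − 5|/(8·4) = (27/32)|t − 5|, which is < ε once |t − 5| < (32/27)ε.
Take δ = min(4, (32/27)ε). Then 0 < |t − 5| < δ forces both bounds, so |(5t - 12)/(t + 3) − (13/8)| < ε.

δ = min(4, (32/27)ε)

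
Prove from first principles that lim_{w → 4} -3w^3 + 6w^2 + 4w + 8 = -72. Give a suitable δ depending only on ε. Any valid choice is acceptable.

δ = min(1, ε/125)

Let ε > 0. We want δ > 0 such that 0 < |w − 4| < δ implies |(-3w^3 + 6w^2 + 4w + 8) + 72| < ε.
(-3w^3 + 6w^2 + 4w + 8) + 72 = -3w^3 + 6w^2 + 4w + 80 = (w − 4)(-3w^2 - 6w - 20).
So |(-3w^3 + 6w^2 + 4w + 8) + 72| = |w − 4|·|-3w^2 - 6w - 20|.
Require δ ≤ 1. Then |w − 4| < 1 gives |w| < 5, and by the triangle inequality |-3w^2 - 6w - 20| ≤ 3·5^2 + 6·5 + 20 = 125.
Hence |(-3w^3 + 6w^2 + 4w + 8) + 72| ≤ 125|w − 4| < ε provided |w − 4| < ε/125.
Choosing δ = min(1, ε/125) ensures both conditions, hence |(-3w^3 + 6w^2 + 4w + 8) + 72| < ε.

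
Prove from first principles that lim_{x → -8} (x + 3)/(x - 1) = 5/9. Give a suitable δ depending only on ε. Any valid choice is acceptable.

Let ε > 0 be given. We want δ > 0 with 0 < |x + 8| < δ ⇒ |(x + 3)/(x - 1) − (5/9)| < ε.
Combining over a common denominator, (x + 3)/(x - 1) − (5/9) = [(x + 3)·(-9) − (-5)·(x - 1)] / [(-9)·(x - 1)] = -4(x + 8) / ((-9)(x - 1)).
So |(x + 3)/(x - 1) − (5/9)| = 4|x + 8| / (9·|x − 1|).
Restrict δ ≤ 9/2. Then |x + 8| < 9/2 gives |x − 1| = |(x + 8) + (-9)| ≥ 9 − 9/2 = 9/2.
Hence |(x + 3)/(x - 1) − (5/9)| < 4|x + 8|/(9·(9/2)) = (8/81)|x + 8|, which is < ε once |x + 8| < (81/8)ε.
Take δ = min(9/2, (81/8)ε). Then 0 < |x + 8| < δ forces both bounds, so |(x + 3)/(x - 1) − (5/9)| < ε.

δ = min(9/2, (81/8)ε)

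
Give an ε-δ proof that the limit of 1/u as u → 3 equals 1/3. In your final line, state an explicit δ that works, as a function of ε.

δ = min(3/2, (9/2)ε)

Let ε > 0. We seek δ > 0 such that 0 < |u − 3| < δ implies |1/u − (1/3)| < ε.
|1/u − (1/3)| = |3 − u|/(3·|u|) = |u − 3|/(3|u|).
Require δ ≤ 3/2 so that |u| > 3 − 3/2 = 3/2, hence 3|u| > 9/2.
Then |1/u − (1/3)| < |u − 3|/(9/2), which is < ε when |u − 3| < (9/2)ε.
Take δ = min(3/2, (9/2)ε). Then 0 < |u − 3| < δ gives both |u − 3| < 3/2 and |u − 3| < (9/2)ε, so |1/u − (1/3)| < ε.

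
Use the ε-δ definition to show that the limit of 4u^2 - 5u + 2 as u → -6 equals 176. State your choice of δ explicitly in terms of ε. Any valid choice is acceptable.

δ = min(2, ε/61)

Let ε > 0 be given. We want δ > 0 such that 0 < |u + 6| < δ implies |(4u^2 - 5u + 2) − 176| < ε.
(4u^2 - 5u + 2) − 176 = 4u^2 - 5u - 174 = (u + 6)(4u - 29).
So |(4u^2 - 5u + 2) − 176| = |u + 6|·|4u - 29|.
Require δ ≤ 2. Then |u + 6| < 2 gives |u| < 8, and by the triangle inequality |4u - 29| ≤ 4·8 + 29 = 61.
Hence |(4u^2 - 5u + 2) − 176| ≤ 61|u + 6| < ε provided |u + 6| < ε/61.
Choosing δ = min(2, ε/61) ensures both conditions, hence |(4u^2 - 5u + 2) − 176| < ε.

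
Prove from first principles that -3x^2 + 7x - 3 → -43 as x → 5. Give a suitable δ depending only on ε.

Let ε > 0. We want δ > 0 such that 0 < |x − 5| < δ implies |(-3x^2 + 7x - 3) + 43| < ε.
(-3x^2 + 7x - 3) + 43 = -3x^2 + 7x + 40 = (x − 5)(-3x - 8).
So |(-3x^2 + 7x - 3) + 43| = |x − 5|·|-3x - 8|.
Require δ ≤ 1. Then |x − 5| < 1 gives |x| < 6, and by the triangle inequality |-3x - 8| ≤ 3·6 + 8 = 26.
Hence |(-3x^2 + 7x - 3) + 43| ≤ 26|x − 5| < ε provided |x − 5| < ε/26.
Take δ = min(1, ε/26). Then 0 < |x − 5| < δ gives both |x − 5| < 1 and |x − 5| < ε/26, so |(-3x^2 + 7x - 3) + 43| < ε.

δ = min(1, ε/26)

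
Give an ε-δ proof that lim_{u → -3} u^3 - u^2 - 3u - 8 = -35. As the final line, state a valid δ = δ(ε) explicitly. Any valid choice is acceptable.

Fix ε > 0. We want δ > 0 such that 0 < |u + 3| < δ implies |(u^3 - u^2 - 3u - 8) + 35| < ε.
(u^3 - u^2 - 3u - 8) + 35 = u^3 - u^2 - 3u + 27 = (u + 3)(u^2 - 4u + 9).
So |(u^3 - u^2 - 3u - 8) + 35| = |u + 3|·|u^2 - 4u + 9|.
Require δ ≤ 2. Then |u + 3| < 2 gives |u| < 5, and by the triangle inequality |u^2 - 4u + 9| ≤ 5^2 + 4·5 + 9 = 54.
Hence |(u^3 - u^2 - 3u - 8) + 35| ≤ 54|u + 3| < ε provided |u + 3| < ε/54.
Choosing δ = min(2, ε/54) ensures both conditions, hence |(u^3 - u^2 - 3u - 8) + 35| < ε.

δ = min(2, ε/54)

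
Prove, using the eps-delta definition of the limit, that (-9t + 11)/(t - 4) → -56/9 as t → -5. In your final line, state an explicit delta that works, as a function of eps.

Suppose eps > 0. We want delta > 0 with 0 < |t + 5| < delta ⇒ |(-9t + 11)/(t - 4) + 56/9| < eps.
Combining over a common denominator, (-9t + 11)/(t - 4) + 56/9 = [(-9t + 11)·(-9) − 56·(t - 4)] / [(-9)·(t - 4)] = 25(t + 5) / ((-9)(t - 4)).
So |(-9t + 11)/(t - 4) + 56/9| = 25|t + 5| / (9·|t − 4|).
Restrict delta ≤ 9/2. Then |t + 5| < 9/2 gives |t − 4| = |(t + 5) + (-9)| ≥ 9 − 9/2 = 9/2.
Hence |(-9t + 11)/(t - 4) + 56/9| < 25|t + 5|/(9·(9/2)) = (50/81)|t + 5|, which is < eps once |t + 5| < (81/50)eps.
Take delta = min(9/2, (81/50)eps). Then 0 < |t + 5| < delta forces both bounds, so |(-9t + 11)/(t - 4) + 56/9| < eps.

delta = min(9/2, (81/50)eps)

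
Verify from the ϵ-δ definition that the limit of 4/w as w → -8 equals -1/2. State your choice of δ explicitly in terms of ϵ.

δ = min(4, 8ϵ)

Let ϵ > 0 be given. We seek δ > 0 such that 0 < |w + 8| < δ implies |4/w + 1/2| < ϵ.
|4/w + 1/2| = 4·|-8 − w|/(8·|w|) = 4|w + 8|/(8|w|).
Require δ ≤ 4 so that |w| > 8 − 4 = 4, hence 8|w| > 32.
Then |4/w + 1/2| < 4|w + 8|/32, which is < ϵ when |w + 8| < 8ϵ.
Take δ = min(4, 8ϵ). Then 0 < |w + 8| < δ gives both |w + 8| < 4 and |w + 8| < 8ϵ, so |4/w + 1/2| < ϵ.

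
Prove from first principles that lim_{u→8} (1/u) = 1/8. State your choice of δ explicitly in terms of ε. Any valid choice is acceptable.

Suppose ε > 0. We seek δ > 0 such that 0 < |u − 8| < δ implies |1/u − (1/8)| < ε.
|1/u − (1/8)| = |8 − u|/(8·|u|) = |u − 8|/(8|u|).
Require δ ≤ 4 so that |u| > 8 − 4 = 4, hence 8|u| > 32.
Then |1/u − (1/8)| < |u − 8|/32, which is < ε when |u − 8| < 32ε.
Take δ = min(4, 32ε). Then 0 < |u − 8| < δ gives both |u − 8| < 4 and |u − 8| < 32ε, so |1/u − (1/8)| < ε.

δ = min(4, 32ε)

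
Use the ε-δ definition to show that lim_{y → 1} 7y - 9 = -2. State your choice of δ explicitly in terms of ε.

Suppose ε > 0. We need δ > 0 so that 0 < |y − 1| < δ implies |(7y - 9) + 2| < ε.
|(7y - 9) + 2| = |7y - 7| = 7|y − 1|.
So 7|y − 1| < ε exactly when |y − 1| < ε/7.
Take δ = ε/7. If 0 < |y − 1| < δ then |(7y - 9) + 2| = 7|y − 1| < 7·(ε/7) = ε.

δ = ε/7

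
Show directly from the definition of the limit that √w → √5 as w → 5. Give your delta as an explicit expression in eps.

Fix eps > 0. We want delta > 0 such that 0 < |w − 5| < delta implies |√w − √5| < eps.
Multiplying by the conjugate, |√w − √5| = |w − 5|/(√w + √5).
Restrict delta ≤ 5 so that |w − 5| < 5 forces w > 0, and then √w + √5 > √5.
Hence |√w − √5| < |w − 5|/√5, which is < eps once |w − 5| < √5·eps.
Take delta = min(5, √5·eps). If 0 < |w − 5| < delta then w > 0 and |√w − √5| < |w − 5|/√5 < eps.

delta = min(5, √5·eps)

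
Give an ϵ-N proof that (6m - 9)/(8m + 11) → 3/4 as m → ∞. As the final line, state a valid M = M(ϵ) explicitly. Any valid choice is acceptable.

M = (69/32)/ϵ

Let ϵ > 0. For m ≥ 1, |(6m - 9)/(8m + 11) − (3/4)| = |-138|/(8(8m + 11)) = 138/(8(8m + 11)).
Since 8m + 11 ≥ 8m for m ≥ 1, this is ≤ 138/(8·8m) = (69/32)/m.
So |(6m - 9)/(8m + 11) − (3/4)| < ϵ whenever m > (69/32)/ϵ.
Take M = (69/32)/ϵ. If m > M then |(6m - 9)/(8m + 11) − (3/4)| ≤ (69/32)/m < ϵ.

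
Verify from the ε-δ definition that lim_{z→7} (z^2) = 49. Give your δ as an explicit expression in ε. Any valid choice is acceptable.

δ = min(1, ε/15)

Let ε > 0. We seek δ > 0 with 0 < |z − 7| < δ ⇒ |z^2 − 49| < ε.
Factor: z^2 − 49 = (z − 7)(z + 7), so |z^2 − 49| = |z − 7|·|z + 7|.
Restrict δ ≤ 1. Then |z − 7| < 1 gives |z| < 8, so by the triangle inequality |z + 7| ≤ 8 + 7 = 15.
Hence |z^2 − 49| ≤ 15|z − 7|, which is < ε once |z − 7| < ε/15.
Take δ = min(1, ε/15). If 0 < |z − 7| < δ then both bounds hold and |z^2 − 49| ≤ 15|z − 7| < 15·(ε/15) = ε.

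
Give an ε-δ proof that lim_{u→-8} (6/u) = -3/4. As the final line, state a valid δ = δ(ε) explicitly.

Let ε > 0. We seek δ > 0 such that 0 < |u + 8| < δ implies |6/u + 3/4| < ε.
|6/u + 3/4| = 6·|-8 − u|/(8·|u|) = 6|u + 8|/(8|u|).
Restrict δ ≤ 4. Then |u + 8| < 4 gives |u| > 4, so 8|u| > 32.
Then |6/u + 3/4| < 6|u + 8|/32, which is < ε when |u + 8| < (16/3)ε.
Take δ = min(4, (16/3)ε). Then 0 < |u + 8| < δ gives both |u + 8| < 4 and |u + 8| < (16/3)ε, so |6/u + 3/4| < ε.

δ = min(4, (16/3)ε)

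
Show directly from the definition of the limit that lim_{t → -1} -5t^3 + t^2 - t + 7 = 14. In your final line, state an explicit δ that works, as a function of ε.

Let ε > 0. We want δ > 0 such that 0 < |t + 1| < δ implies |(-5t^3 + t^2 - t + 7) − 14| < ε.
(-5t^3 + t^2 - t + 7) − 14 = -5t^3 + t^2 - t - 7 = (t + 1)(-5t^2 + 6t - 7).
So |(-5t^3 + t^2 - t + 7) − 14| = |t + 1|·|-5t^2 + 6t - 7|.
Assume first that |t + 1| < 1, so |t| < 2. Then |-5t^2 + 6t - 7| ≤ 5·2^2 + 6·2 + 7 = 39.
Hence |(-5t^3 + t^2 - t + 7) − 14| ≤ 39|t + 1| < ε provided |t + 1| < ε/39.
Choosing δ = min(1, ε/39) ensures both conditions, hence |(-5t^3 + t^2 - t + 7) − 14| < ε.

δ = min(1, ε/39)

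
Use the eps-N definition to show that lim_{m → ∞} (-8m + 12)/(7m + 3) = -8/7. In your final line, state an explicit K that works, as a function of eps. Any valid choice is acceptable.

K = (108/49)/eps

Fix eps > 0. For m ≥ 1, |(-8m + 12)/(7m + 3) + 8/7| = |108|/(7(7m + 3)) = 108/(7(7m + 3)).
Since 7m + 3 ≥ 7m for m ≥ 1, this is ≤ 108/(7·7m) = (108/49)/m.
So |(-8m + 12)/(7m + 3) + 8/7| < eps whenever m > (108/49)/eps.
Take K = (108/49)/eps. If m > K then |(-8m + 12)/(7m + 3) + 8/7| ≤ (108/49)/m < eps.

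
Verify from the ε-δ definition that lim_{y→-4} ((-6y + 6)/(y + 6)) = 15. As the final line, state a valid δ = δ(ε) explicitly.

δ = min(1, (1/21)ε)

Suppose ε > 0. We want δ > 0 with 0 < |y + 4| < δ ⇒ |(-6y + 6)/(y + 6) − 15| < ε.
Combining over a common denominator, (-6y + 6)/(y + 6) − 15 = [(-6y + 6)·2 − 30·(y + 6)] / [2·(y + 6)] = -42(y + 4) / (2(y + 6)).
So |(-6y + 6)/(y + 6) − 15| = 42|y + 4| / (2·|y + 6|).
Require δ ≤ 1, so |y + 6| ≥ |2| − |y + 4| > 2 − 1 = 1.
Hence |(-6y + 6)/(y + 6) − 15| < 42|y + 4|/(2·1) = 21|y + 4|, which is < ε once |y + 4| < (1/21)ε.
Take δ = min(1, (1/21)ε). Then 0 < |y + 4| < δ forces both bounds, so |(-6y + 6)/(y + 6) − 15| < ε.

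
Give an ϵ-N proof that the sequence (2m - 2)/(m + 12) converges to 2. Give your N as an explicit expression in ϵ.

Let ϵ > 0 be given. For m ≥ 1, |(2m - 2)/(m + 12) − 2| = |-26|/((m + 12)) = 26/((m + 12)).
Since m + 12 ≥ m for m ≥ 1, this is ≤ 26/(m) = 26/m.
So |(2m - 2)/(m + 12) − 2| < ϵ whenever m > 26/ϵ.
Take N = 26/ϵ. If m > N then |(2m - 2)/(m + 12) − 2| ≤ 26/m < ϵ.

N = 26/ϵ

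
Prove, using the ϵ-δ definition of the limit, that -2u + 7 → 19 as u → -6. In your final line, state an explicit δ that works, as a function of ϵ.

Suppose ϵ > 0. We need δ > 0 so that 0 < |u + 6| < δ implies |(-2u + 7) − 19| < ϵ.
Since (-2u + 7) − 19 = -2(u + 6), we have |(-2u + 7) − 19| = 2|u + 6|.
So 2|u + 6| < ϵ exactly when |u + 6| < ϵ/2.
Take δ = ϵ/2. If 0 < |u + 6| < δ then |(-2u + 7) − 19| = 2|u + 6| < 2·(ϵ/2) = ϵ.

δ = ϵ/2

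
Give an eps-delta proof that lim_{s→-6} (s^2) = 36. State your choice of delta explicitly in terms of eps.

delta = min(2, eps/14)

Let eps > 0 be given. We seek delta > 0 with 0 < |s + 6| < delta ⇒ |s^2 − 36| < eps.
Factor: s^2 − 36 = (s + 6)(s - 6), so |s^2 − 36| = |s + 6|·|s - 6|.
Impose delta ≤ 2 so that |s| < 8; then |s - 6| ≤ 14.
Hence |s^2 − 36| ≤ 14|s + 6|, which is < eps once |s + 6| < eps/14.
Take delta = min(2, eps/14). If 0 < |s + 6| < delta then both bounds hold and |s^2 − 36| ≤ 14|s + 6| < 14·(eps/14) = eps.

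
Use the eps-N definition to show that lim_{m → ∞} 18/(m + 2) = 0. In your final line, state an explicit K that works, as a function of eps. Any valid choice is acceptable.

Fix eps > 0. For m ≥ 1, |18/(m + 2) − 0| = 18/(m + 2) ≤ 18/m.
We need 18/m < eps, i.e. m > 18/eps.
Take K = 18/eps. If m > K then |18/(m + 2)| ≤ 18/m < eps.

K = 18/eps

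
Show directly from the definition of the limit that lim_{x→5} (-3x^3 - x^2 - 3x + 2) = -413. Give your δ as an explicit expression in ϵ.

Let ϵ > 0 be given. We want δ > 0 such that 0 < |x − 5| < δ implies |(-3x^3 - x^2 - 3x + 2) + 413| < ϵ.
(-3x^3 - x^2 - 3x + 2) + 413 = -3x^3 - x^2 - 3x + 415 = (x − 5)(-3x^2 - 16x - 83).
So |(-3x^3 - x^2 - 3x + 2) + 413| = |x − 5|·|-3x^2 - 16x - 83|.
Assume first that |x − 5| < 2, so |x| < 7. Then |-3x^2 - 16x - 83| ≤ 3·7^2 + 16·7 + 83 = 342.
Hence |(-3x^3 - x^2 - 3x + 2) + 413| ≤ 342|x − 5| < ϵ provided |x − 5| < ϵ/342.
Take δ = min(2, ϵ/342). Then 0 < |x − 5| < δ gives both |x − 5| < 2 and |x − 5| < ϵ/342, so |(-3x^3 - x^2 - 3x + 2) + 413| < ϵ.

δ = min(2, ϵ/342)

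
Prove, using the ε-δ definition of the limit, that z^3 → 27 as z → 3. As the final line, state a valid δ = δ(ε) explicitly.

Fix ε > 0. We seek δ > 0 with 0 < |z − 3| < δ ⇒ |z^3 − 27| < ε.
Factor: z^3 − 27 = (z − 3)(z^2 + 3z + 9), so |z^3 − 27| = |z − 3|·|z^2 + 3z + 9|.
Restrict δ ≤ 1. Then |z − 3| < 1 gives |z| < 4, so by the triangle inequality |z^2 + 3z + 9| ≤ 4^2 + 3·4 + 9 = 37.
Hence |z^3 − 27| ≤ 37|z − 3|, which is < ε once |z − 3| < ε/37.
Take δ = min(1, ε/37). If 0 < |z − 3| < δ then both bounds hold and |z^3 − 27| ≤ 37|z − 3| < 37·(ε/37) = ε.

δ = min(1, ε/37)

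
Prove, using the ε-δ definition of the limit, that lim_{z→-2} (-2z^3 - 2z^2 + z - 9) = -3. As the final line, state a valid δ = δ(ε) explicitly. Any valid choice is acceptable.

Fix ε > 0. We want δ > 0 such that 0 < |z + 2| < δ implies |(-2z^3 - 2z^2 + z - 9) + 3| < ε.
(-2z^3 - 2z^2 + z - 9) + 3 = -2z^3 - 2z^2 + z - 6 = (z + 2)(-2z^2 + 2z - 3).
So |(-2z^3 - 2z^2 + z - 9) + 3| = |z + 2|·|-2z^2 + 2z - 3|.
Require δ ≤ 1. Then |z + 2| < 1 gives |z| < 3, and by the triangle inequality |-2z^2 + 2z - 3| ≤ 2·3^2 + 2·3 + 3 = 27.
Hence |(-2z^3 - 2z^2 + z - 9) + 3| ≤ 27|z + 2| < ε provided |z + 2| < ε/27.
Take δ = min(1, ε/27). Then 0 < |z + 2| < δ gives both |z + 2| < 1 and |z + 2| < ε/27, so |(-2z^3 - 2z^2 + z - 9) + 3| < ε.

δ = min(1, ε/27)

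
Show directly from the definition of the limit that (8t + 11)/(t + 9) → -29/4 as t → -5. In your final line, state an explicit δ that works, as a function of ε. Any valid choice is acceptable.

Let ε > 0 be given. We want δ > 0 with 0 < |t + 5| < δ ⇒ |(8t + 11)/(t + 9) + 29/4| < ε.
Combining over a common denominator, (8t + 11)/(t + 9) + 29/4 = [(8t + 11)·4 − (-29)·(t + 9)] / [4·(t + 9)] = 61(t + 5) / (4(t + 9)).
So |(8t + 11)/(t + 9) + 29/4| = 61|t + 5| / (4·|t + 9|).
Restrict δ ≤ 2. Then |t + 5| < 2 gives |t + 9| = |(t + 5) + 4| ≥ 4 − 2 = 2.
Hence |(8t + 11)/(t + 9) + 29/4| < 61|t + 5|/(4·2) = (61/8)|t + 5|, which is < ε once |t + 5| < (8/61)ε.
Take δ = min(2, (8/61)ε). Then 0 < |t + 5| < δ forces both bounds, so |(8t + 11)/(t + 9) + 29/4| < ε.

δ = min(2, (8/61)ε)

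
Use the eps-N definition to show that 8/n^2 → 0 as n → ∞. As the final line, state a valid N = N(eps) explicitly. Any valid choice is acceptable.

Let eps > 0 be given. For n ≥ 1, |8/n^2 − 0| = 8/n^2.
8/n^2 < eps ⇔ n^2 > 8/eps ⇔ n > (8/eps)^{1/2}.
Take N = (8/eps)^{1/2}. Then n > N implies 8/n^2 < eps.

N = (8/eps)^{1/2}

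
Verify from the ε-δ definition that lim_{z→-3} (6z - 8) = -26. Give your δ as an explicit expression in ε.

Suppose ε > 0. We need δ > 0 so that 0 < |z + 3| < δ implies |(6z - 8) + 26| < ε.
|(6z - 8) + 26| = |6z + 18| = 6|z + 3|.
Thus it suffices that |z + 3| < ε/6.
Choosing δ = ε/6 gives |(6z - 8) + 26| = 6|z + 3| < ε whenever |z + 3| < δ.

δ = ε/6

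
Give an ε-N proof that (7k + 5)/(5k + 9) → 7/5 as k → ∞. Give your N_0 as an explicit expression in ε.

N_0 = (38/25)/ε

Let ε > 0 be given. For k ≥ 1, |(7k + 5)/(5k + 9) − (7/5)| = |-38|/(5(5k + 9)) = 38/(5(5k + 9)).
Since 5k + 9 ≥ 5k for k ≥ 1, this is ≤ 38/(5·5k) = (38/25)/k.
So |(7k + 5)/(5k + 9) − (7/5)| < ε whenever k > (38/25)/ε.
Take N_0 = (38/25)/ε. If k > N_0 then |(7k + 5)/(5k + 9) − (7/5)| ≤ (38/25)/k < ε.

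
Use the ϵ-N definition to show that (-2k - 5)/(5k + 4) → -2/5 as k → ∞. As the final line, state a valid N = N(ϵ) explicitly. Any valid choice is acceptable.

Suppose ϵ > 0. For k ≥ 1, |(-2k - 5)/(5k + 4) + 2/5| = |-17|/(5(5k + 4)) = 17/(5(5k + 4)).
Since 5k + 4 ≥ 5k for k ≥ 1, this is ≤ 17/(5·5k) = (17/25)/k.
So |(-2k - 5)/(5k + 4) + 2/5| < ϵ whenever k > (17/25)/ϵ.
Take N = (17/25)/ϵ. If k > N then |(-2k - 5)/(5k + 4) + 2/5| ≤ (17/25)/k < ϵ.

N = (17/25)/ϵ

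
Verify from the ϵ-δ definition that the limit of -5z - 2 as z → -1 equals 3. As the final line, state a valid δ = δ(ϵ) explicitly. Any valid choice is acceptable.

δ = ϵ/5

Fix ϵ > 0. We need δ > 0 so that 0 < |z + 1| < δ implies |(-5z - 2) − 3| < ϵ.
|(-5z - 2) − 3| = |-5z - 5| = 5|z + 1|.
Thus it suffices that |z + 1| < ϵ/5.
Take δ = ϵ/5. If 0 < |z + 1| < δ then |(-5z - 2) − 3| = 5|z + 1| < 5·(ϵ/5) = ϵ.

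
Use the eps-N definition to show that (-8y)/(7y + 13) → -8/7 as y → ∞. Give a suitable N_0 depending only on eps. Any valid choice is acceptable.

Fix eps > 0. We seek N_0 > 0 such that y > N_0 implies |(-8y)/(7y + 13) + 8/7| < eps.
(-8y)/(7y + 13) + 8/7 = (7(-8y) − (-8)(7y + 13)) / (7(7y + 13)) = 104/(7(7y + 13)).
For y > 0 we have 7y + 13 > 7y, so |(-8y)/(7y + 13) + 8/7| = 104/(7(7y + 13)) < 104/(7·7y) = (104/49)/y.
Thus |(-8y)/(7y + 13) + 8/7| < eps whenever y > (104/49)/eps.
Take N_0 = (104/49)/eps. If y > N_0 then |(-8y)/(7y + 13) + 8/7| < (104/49)/y < eps.

N_0 = (104/49)/eps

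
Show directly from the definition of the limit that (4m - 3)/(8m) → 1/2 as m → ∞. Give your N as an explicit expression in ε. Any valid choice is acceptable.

Fix ε > 0. For m ≥ 1, |(4m - 3)/(8m) − (1/2)| = |-24|/(8(8m)) = 24/(8(8m)).
Since 8m ≥ 8m for m ≥ 1, this is ≤ 24/(8·8m) = (3/8)/m.
So |(4m - 3)/(8m) − (1/2)| < ε whenever m > (3/8)/ε.
Take N = (3/8)/ε. If m > N then |(4m - 3)/(8m) − (1/2)| ≤ (3/8)/m < ε.

N = (3/8)/ε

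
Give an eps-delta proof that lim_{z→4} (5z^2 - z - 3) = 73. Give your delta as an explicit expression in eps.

Fix eps > 0. We want delta > 0 such that 0 < |z − 4| < delta implies |(5z^2 - z - 3) − 73| < eps.
(5z^2 - z - 3) − 73 = 5z^2 - z - 76 = (z − 4)(5z + 19).
So |(5z^2 - z - 3) − 73| = |z − 4|·|5z + 19|.
Assume first that |z − 4| < 2, so |z| < 6. Then |5z + 19| ≤ 5·6 + 19 = 49.
Hence |(5z^2 - z - 3) − 73| ≤ 49|z − 4| < eps provided |z − 4| < eps/49.
Choosing delta = min(2, eps/49) ensures both conditions, hence |(5z^2 - z - 3) − 73| < eps.

delta = min(2, eps/49)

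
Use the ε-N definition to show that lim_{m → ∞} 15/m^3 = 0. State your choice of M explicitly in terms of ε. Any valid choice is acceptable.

M = (15/ε)^{1/3}

Let ε > 0. For m ≥ 1, |15/m^3 − 0| = 15/m^3.
15/m^3 < ε ⇔ m^3 > 15/ε ⇔ m > (15/ε)^{1/3}.
Take M = (15/ε)^{1/3}. Then m > M implies 15/m^3 < ε.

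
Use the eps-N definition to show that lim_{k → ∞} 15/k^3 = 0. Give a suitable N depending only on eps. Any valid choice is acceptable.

Let eps > 0 be given. For k ≥ 1, |15/k^3 − 0| = 15/k^3.
15/k^3 < eps ⇔ k^3 > 15/eps ⇔ k > (15/eps)^{1/3}.
Take N = (15/eps)^{1/3}. Then k > N implies 15/k^3 < eps.

N = (15/eps)^{1/3}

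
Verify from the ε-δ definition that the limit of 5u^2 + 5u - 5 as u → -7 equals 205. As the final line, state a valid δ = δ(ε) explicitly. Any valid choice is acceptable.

δ = min(1, ε/70)

Let ε > 0. We want δ > 0 such that 0 < |u + 7| < δ implies |(5u^2 + 5u - 5) − 205| < ε.
(5u^2 + 5u - 5) − 205 = 5u^2 + 5u - 210 = (u + 7)(5u - 30).
So |(5u^2 + 5u - 5) − 205| = |u + 7|·|5u - 30|.
Require δ ≤ 1. Then |u + 7| < 1 gives |u| < 8, and by the triangle inequality |5u - 30| ≤ 5·8 + 30 = 70.
Hence |(5u^2 + 5u - 5) − 205| ≤ 70|u + 7| < ε provided |u + 7| < ε/70.
Take δ = min(1, ε/70). Then 0 < |u + 7| < δ gives both |u + 7| < 1 and |u + 7| < ε/70, so |(5u^2 + 5u - 5) − 205| < ε.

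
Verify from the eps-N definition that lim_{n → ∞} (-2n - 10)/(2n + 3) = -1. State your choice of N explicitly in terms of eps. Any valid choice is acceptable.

N = (7/2)/eps

Let eps > 0. For n ≥ 1, |(-2n - 10)/(2n + 3) + 1| = |-14|/(2(2n + 3)) = 14/(2(2n + 3)).
Since 2n + 3 ≥ 2n for n ≥ 1, this is ≤ 14/(2·2n) = (7/2)/n.
So |(-2n - 10)/(2n + 3) + 1| < eps whenever n > (7/2)/eps.
Take N = (7/2)/eps. If n > N then |(-2n - 10)/(2n + 3) + 1| ≤ (7/2)/n < eps.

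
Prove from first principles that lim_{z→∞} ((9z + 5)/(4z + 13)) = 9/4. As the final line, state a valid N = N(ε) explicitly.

N = (97/16)/ε

Let ε > 0 be given. We seek N > 0 such that z > N implies |(9z + 5)/(4z + 13) − (9/4)| < ε.
(9z + 5)/(4z + 13) − (9/4) = (4(9z + 5) − 9(4z + 13)) / (4(4z + 13)) = -97/(4(4z + 13)).
For z > 0 we have 4z + 13 > 4z, so |(9z + 5)/(4z + 13) − (9/4)| = 97/(4(4z + 13)) < 97/(4·4z) = (97/16)/z.
Thus |(9z + 5)/(4z + 13) − (9/4)| < ε whenever z > (97/16)/ε.
Take N = (97/16)/ε. If z > N then |(9z + 5)/(4z + 13) − (9/4)| < (97/16)/z < ε.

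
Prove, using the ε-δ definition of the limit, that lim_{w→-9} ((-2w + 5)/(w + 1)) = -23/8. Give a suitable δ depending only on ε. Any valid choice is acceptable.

δ = min(4, (32/7)ε)

Let ε > 0 be given. We want δ > 0 with 0 < |w + 9| < δ ⇒ |(-2w + 5)/(w + 1) + 23/8| < ε.
Combining over a common denominator, (-2w + 5)/(w + 1) + 23/8 = [(-2w + 5)·(-8) − 23·(w + 1)] / [(-8)·(w + 1)] = -7(w + 9) / ((-8)(w + 1)).
So |(-2w + 5)/(w + 1) + 23/8| = 7|w + 9| / (8·|w + 1|).
Restrict δ ≤ 4. Then |w + 9| < 4 gives |w + 1| = |(w + 9) + (-8)| ≥ 8 − 4 = 4.
Hence |(-2w + 5)/(w + 1) + 23/8| < 7|w + 9|/(8·4) = (7/32)|w + 9|, which is < ε once |w + 9| < (32/7)ε.
Take δ = min(4, (32/7)ε). Then 0 < |w + 9| < δ forces both bounds, so |(-2w + 5)/(w + 1) + 23/8| < ε.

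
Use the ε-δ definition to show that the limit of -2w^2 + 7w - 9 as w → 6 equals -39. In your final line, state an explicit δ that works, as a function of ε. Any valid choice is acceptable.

Let ε > 0. We want δ > 0 such that 0 < |w − 6| < δ implies |(-2w^2 + 7w - 9) + 39| < ε.
(-2w^2 + 7w - 9) + 39 = -2w^2 + 7w + 30 = (w − 6)(-2w - 5).
So |(-2w^2 + 7w - 9) + 39| = |w − 6|·|-2w - 5|.
Assume first that |w − 6| < 1, so |w| < 7. Then |-2w - 5| ≤ 2·7 + 5 = 19.
Hence |(-2w^2 + 7w - 9) + 39| ≤ 19|w − 6| < ε provided |w − 6| < ε/19.
Take δ = min(1, ε/19). Then 0 < |w − 6| < δ gives both |w − 6| < 1 and |w − 6| < ε/19, so |(-2w^2 + 7w - 9) + 39| < ε.

δ = min(1, ε/19)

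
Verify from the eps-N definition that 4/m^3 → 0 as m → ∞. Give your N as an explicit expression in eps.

Suppose eps > 0. For m ≥ 1, |4/m^3 − 0| = 4/m^3.
4/m^3 < eps ⇔ m^3 > 4/eps ⇔ m > (4/eps)^{1/3}.
Take N = (4/eps)^{1/3}. Then m > N implies 4/m^3 < eps.

N = (4/eps)^{1/3}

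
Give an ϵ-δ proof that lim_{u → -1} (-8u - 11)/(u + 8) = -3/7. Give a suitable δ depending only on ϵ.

Fix ϵ > 0. We want δ > 0 with 0 < |u + 1| < δ ⇒ |(-8u - 11)/(u + 8) + 3/7| < ϵ.
Combining over a common denominator, (-8u - 11)/(u + 8) + 3/7 = [(-8u - 11)·7 − (-3)·(u + 8)] / [7·(u + 8)] = -53(u + 1) / (7(u + 8)).
So |(-8u - 11)/(u + 8) + 3/7| = 53|u + 1| / (7·|u + 8|).
Require δ ≤ 7/2, so |u + 8| ≥ |7| − |u + 1| > 7 − 7/2 = 7/2.
Hence |(-8u - 11)/(u + 8) + 3/7| < 53|u + 1|/(7·(7/2)) = (106/49)|u + 1|, which is < ϵ once |u + 1| < (49/106)ϵ.
Take δ = min(7/2, (49/106)ϵ). Then 0 < |u + 1| < δ forces both bounds, so |(-8u - 11)/(u + 8) + 3/7| < ϵ.

δ = min(7/2, (49/106)ϵ)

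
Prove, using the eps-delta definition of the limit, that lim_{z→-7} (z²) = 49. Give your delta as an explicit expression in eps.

delta = min(2, eps/16)

Let eps > 0 be given. We seek delta > 0 with 0 < |z + 7| < delta ⇒ |z² − 49| < eps.
Factor: z² − 49 = (z + 7)(z - 7), so |z² − 49| = |z + 7|·|z - 7|.
Restrict delta ≤ 2. Then |z + 7| < 2 gives |z| < 9, so by the triangle inequality |z - 7| ≤ 9 + 7 = 16.
Hence |z² − 49| ≤ 16|z + 7|, which is < eps once |z + 7| < eps/16.
Take delta = min(2, eps/16). If 0 < |z + 7| < delta then both bounds hold and |z² − 49| ≤ 16|z + 7| < 16·(eps/16) = eps.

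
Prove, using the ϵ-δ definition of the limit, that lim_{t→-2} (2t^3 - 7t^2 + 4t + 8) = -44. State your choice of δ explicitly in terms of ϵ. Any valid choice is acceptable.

δ = min(1, ϵ/77)

Fix ϵ > 0. We want δ > 0 such that 0 < |t + 2| < δ implies |(2t^3 - 7t^2 + 4t + 8) + 44| < ϵ.
(2t^3 - 7t^2 + 4t + 8) + 44 = 2t^3 - 7t^2 + 4t + 52 = (t + 2)(2t^2 - 11t + 26).
So |(2t^3 - 7t^2 + 4t + 8) + 44| = |t + 2|·|2t^2 - 11t + 26|.
Assume first that |t + 2| < 1, so |t| < 3. Then |2t^2 - 11t + 26| ≤ 2·3^2 + 11·3 + 26 = 77.
Hence |(2t^3 - 7t^2 + 4t + 8) + 44| ≤ 77|t + 2| < ϵ provided |t + 2| < ϵ/77.
Choosing δ = min(1, ϵ/77) ensures both conditions, hence |(2t^3 - 7t^2 + 4t + 8) + 44| < ϵ.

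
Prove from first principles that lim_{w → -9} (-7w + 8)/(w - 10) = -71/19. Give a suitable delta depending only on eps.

Let eps > 0 be given. We want delta > 0 with 0 < |w + 9| < delta ⇒ |(-7w + 8)/(w - 10) + 71/19| < eps.
Combining over a common denominator, (-7w + 8)/(w - 10) + 71/19 = [(-7w + 8)·(-19) − 71·(w - 10)] / [(-19)·(w - 10)] = 62(w + 9) / ((-19)(w - 10)).
So |(-7w + 8)/(w - 10) + 71/19| = 62|w + 9| / (19·|w − 10|).
Restrict delta ≤ 19/2. Then |w + 9| < 19/2 gives |w − 10| = |(w + 9) + (-19)| ≥ 19 − 19/2 = 19/2.
Hence |(-7w + 8)/(w - 10) + 71/19| < 62|w + 9|/(19·(19/2)) = (124/361)|w + 9|, which is < eps once |w + 9| < (361/124)eps.
Take delta = min(19/2, (361/124)eps). Then 0 < |w + 9| < delta forces both bounds, so |(-7w + 8)/(w - 10) + 71/19| < eps.

delta = min(19/2, (361/124)eps)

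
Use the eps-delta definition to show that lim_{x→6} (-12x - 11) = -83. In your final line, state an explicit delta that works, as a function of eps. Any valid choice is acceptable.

Let eps > 0. We need delta > 0 so that 0 < |x − 6| < delta implies |(-12x - 11) + 83| < eps.
Since (-12x - 11) + 83 = -12(x − 6), we have |(-12x - 11) + 83| = 12|x − 6|.
So 12|x − 6| < eps exactly when |x − 6| < eps/12.
Take delta = eps/12. If 0 < |x − 6| < delta then |(-12x - 11) + 83| = 12|x − 6| < 12·(eps/12) = eps.

delta = eps/12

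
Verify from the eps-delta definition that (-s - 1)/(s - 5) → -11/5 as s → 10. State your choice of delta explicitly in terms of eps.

Let eps > 0. We want delta > 0 with 0 < |s − 10| < delta ⇒ |(-s - 1)/(s - 5) + 11/5| < eps.
Combining over a common denominator, (-s - 1)/(s - 5) + 11/5 = [(-s - 1)·5 − (-11)·(s - 5)] / [5·(s - 5)] = 6(s − 10) / (5(s - 5)).
So |(-s - 1)/(s - 5) + 11/5| = 6|s − 10| / (5·|s − 5|).
Restrict delta ≤ 5/2. Then |s − 10| < 5/2 gives |s − 5| = |(s − 10) + 5| ≥ 5 − 5/2 = 5/2.
Hence |(-s - 1)/(s - 5) + 11/5| < 6|s − 10|/(5·(5/2)) = (12/25)|s − 10|, which is < eps once |s − 10| < (25/12)eps.
Take delta = min(5/2, (25/12)eps). Then 0 < |s − 10| < delta forces both bounds, so |(-s - 1)/(s - 5) + 11/5| < eps.

delta = min(5/2, (25/12)eps)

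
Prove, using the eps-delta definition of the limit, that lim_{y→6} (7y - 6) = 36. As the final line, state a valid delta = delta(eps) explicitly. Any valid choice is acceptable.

Fix eps > 0. We need delta > 0 so that 0 < |y − 6| < delta implies |(7y - 6) − 36| < eps.
|(7y - 6) − 36| = |7y - 42| = 7|y − 6|.
Thus it suffices that |y − 6| < eps/7.
Take delta = eps/7. If 0 < |y − 6| < delta then |(7y - 6) − 36| = 7|y − 6| < 7·(eps/7) = eps.

delta = eps/7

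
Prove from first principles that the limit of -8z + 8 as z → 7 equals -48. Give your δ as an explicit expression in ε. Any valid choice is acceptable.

δ = ε/8

Fix ε > 0. We need δ > 0 so that 0 < |z − 7| < δ implies |(-8z + 8) + 48| < ε.
|(-8z + 8) + 48| = |-8z + 56| = 8|z − 7|.
Thus it suffices that |z − 7| < ε/8.
Choosing δ = ε/8 gives |(-8z + 8) + 48| = 8|z − 7| < ε whenever |z − 7| < δ.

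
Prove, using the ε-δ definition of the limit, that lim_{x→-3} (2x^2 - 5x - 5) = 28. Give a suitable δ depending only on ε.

Let ε > 0 be given. We want δ > 0 such that 0 < |x + 3| < δ implies |(2x^2 - 5x - 5) − 28| < ε.
(2x^2 - 5x - 5) − 28 = 2x^2 - 5x - 33 = (x + 3)(2x - 11).
So |(2x^2 - 5x - 5) − 28| = |x + 3|·|2x - 11|.
Require δ ≤ 2. Then |x + 3| < 2 gives |x| < 5, and by the triangle inequality |2x - 11| ≤ 2·5 + 11 = 21.
Hence |(2x^2 - 5x - 5) − 28| ≤ 21|x + 3| < ε provided |x + 3| < ε/21.
Take δ = min(2, ε/21). Then 0 < |x + 3| < δ gives both |x + 3| < 2 and |x + 3| < ε/21, so |(2x^2 - 5x - 5) − 28| < ε.

δ = min(2, ε/21)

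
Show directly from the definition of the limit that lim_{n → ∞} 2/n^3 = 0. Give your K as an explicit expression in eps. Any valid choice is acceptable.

Fix eps > 0. For n ≥ 1, |2/n^3 − 0| = 2/n^3.
2/n^3 < eps ⇔ n^3 > 2/eps ⇔ n > (2/eps)^{1/3}.
Take K = (2/eps)^{1/3}. Then n > K implies 2/n^3 < eps.

K = (2/eps)^{1/3}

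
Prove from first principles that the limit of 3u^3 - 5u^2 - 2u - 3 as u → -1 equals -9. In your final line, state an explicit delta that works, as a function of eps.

delta = min(2, eps/57)

Suppose eps > 0. We want delta > 0 such that 0 < |u + 1| < delta implies |(3u^3 - 5u^2 - 2u - 3) + 9| < eps.
(3u^3 - 5u^2 - 2u - 3) + 9 = 3u^3 - 5u^2 - 2u + 6 = (u + 1)(3u^2 - 8u + 6).
So |(3u^3 - 5u^2 - 2u - 3) + 9| = |u + 1|·|3u^2 - 8u + 6|.
Assume first that |u + 1| < 2, so |u| < 3. Then |3u^2 - 8u + 6| ≤ 3·3^2 + 8·3 + 6 = 57.
Hence |(3u^3 - 5u^2 - 2u - 3) + 9| ≤ 57|u + 1| < eps provided |u + 1| < eps/57.
Choosing delta = min(2, eps/57) ensures both conditions, hence |(3u^3 - 5u^2 - 2u - 3) + 9| < eps.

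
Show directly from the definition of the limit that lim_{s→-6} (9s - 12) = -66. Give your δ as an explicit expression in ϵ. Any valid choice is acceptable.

Fix ϵ > 0. We need δ > 0 so that 0 < |s + 6| < δ implies |(9s - 12) + 66| < ϵ.
|(9s - 12) + 66| = |9s + 54| = 9|s + 6|.
So 9|s + 6| < ϵ exactly when |s + 6| < ϵ/9.
Choosing δ = ϵ/9 gives |(9s - 12) + 66| = 9|s + 6| < ϵ whenever |s + 6| < δ.

δ = ϵ/9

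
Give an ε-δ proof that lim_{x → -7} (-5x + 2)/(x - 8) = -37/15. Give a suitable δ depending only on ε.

Fix ε > 0. We want δ > 0 with 0 < |x + 7| < δ ⇒ |(-5x + 2)/(x - 8) + 37/15| < ε.
Combining over a common denominator, (-5x + 2)/(x - 8) + 37/15 = [(-5x + 2)·(-15) − 37·(x - 8)] / [(-15)·(x - 8)] = 38(x + 7) / ((-15)(x - 8)).
So |(-5x + 2)/(x - 8) + 37/15| = 38|x + 7| / (15·|x − 8|).
Restrict δ ≤ 15/2. Then |x + 7| < 15/2 gives |x − 8| = |(x + 7) + (-15)| ≥ 15 − 15/2 = 15/2.
Hence |(-5x + 2)/(x - 8) + 37/15| < 38|x + 7|/(15·(15/2)) = (76/225)|x + 7|, which is < ε once |x + 7| < (225/76)ε.
Take δ = min(15/2, (225/76)ε). Then 0 < |x + 7| < δ forces both bounds, so |(-5x + 2)/(x - 8) + 37/15| < ε.

δ = min(15/2, (225/76)ε)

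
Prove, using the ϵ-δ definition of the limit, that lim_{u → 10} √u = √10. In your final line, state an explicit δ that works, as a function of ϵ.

Let ϵ > 0. We want δ > 0 such that 0 < |u − 10| < δ implies |√u − √10| < ϵ.
Multiplying by the conjugate, |√u − √10| = |u − 10|/(√u + √10).
Restrict δ ≤ 10 so that |u − 10| < 10 forces u > 0, and then √u + √10 > √10.
Hence |√u − √10| < |u − 10|/√10, which is < ϵ once |u − 10| < √10·ϵ.
Take δ = min(10, √10·ϵ). If 0 < |u − 10| < δ then u > 0 and |√u − √10| < |u − 10|/√10 < ϵ.

δ = min(10, √10·ϵ)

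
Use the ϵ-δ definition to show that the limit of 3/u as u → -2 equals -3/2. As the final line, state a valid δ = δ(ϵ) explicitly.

Let ϵ > 0. We seek δ > 0 such that 0 < |u + 2| < δ implies |3/u + 3/2| < ϵ.
|3/u + 3/2| = 3·|-2 − u|/(2·|u|) = 3|u + 2|/(2|u|).
Require δ ≤ 1 so that |u| > 2 − 1 = 1, hence 2|u| > 2.
Then |3/u + 3/2| < 3|u + 2|/2, which is < ϵ when |u + 2| < (2/3)ϵ.
Take δ = min(1, (2/3)ϵ). Then 0 < |u + 2| < δ gives both |u + 2| < 1 and |u + 2| < (2/3)ϵ, so |3/u + 3/2| < ϵ.

δ = min(1, (2/3)ϵ)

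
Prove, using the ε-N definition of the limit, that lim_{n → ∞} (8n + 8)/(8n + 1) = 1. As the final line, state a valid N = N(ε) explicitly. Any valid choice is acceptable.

Let ε > 0. For n ≥ 1, |(8n + 8)/(8n + 1) − 1| = |56|/(8(8n + 1)) = 56/(8(8n + 1)).
Since 8n + 1 ≥ 8n for n ≥ 1, this is ≤ 56/(8·8n) = (7/8)/n.
So |(8n + 8)/(8n + 1) − 1| < ε whenever n > (7/8)/ε.
Take N = (7/8)/ε. If n > N then |(8n + 8)/(8n + 1) − 1| ≤ (7/8)/n < ε.

N = (7/8)/ε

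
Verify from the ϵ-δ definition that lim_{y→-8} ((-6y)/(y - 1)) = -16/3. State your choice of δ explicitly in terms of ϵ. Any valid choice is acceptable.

δ = min(9/2, (27/4)ϵ)

Let ϵ > 0. We want δ > 0 with 0 < |y + 8| < δ ⇒ |(-6y)/(y - 1) + 16/3| < ϵ.
Combining over a common denominator, (-6y)/(y - 1) + 16/3 = [(-6y)·(-9) − 48·(y - 1)] / [(-9)·(y - 1)] = 6(y + 8) / ((-9)(y - 1)).
So |(-6y)/(y - 1) + 16/3| = 6|y + 8| / (9·|y − 1|).
Require δ ≤ 9/2, so |y − 1| ≥ |-9| − |y + 8| > 9 − 9/2 = 9/2.
Hence |(-6y)/(y - 1) + 16/3| < 6|y + 8|/(9·(9/2)) = (4/27)|y + 8|, which is < ϵ once |y + 8| < (27/4)ϵ.
Take δ = min(9/2, (27/4)ϵ). Then 0 < |y + 8| < δ forces both bounds, so |(-6y)/(y - 1) + 16/3| < ϵ.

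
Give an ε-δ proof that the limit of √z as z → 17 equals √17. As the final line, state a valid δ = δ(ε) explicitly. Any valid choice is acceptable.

δ = min(17, √17·ε)

Let ε > 0. We want δ > 0 such that 0 < |z − 17| < δ implies |√z − √17| < ε.
Rationalise: √z − √17 = (z − 17)/(√z + √17), so |√z − √17| = |z − 17|/(√z + √17).
Restrict δ ≤ 17 so that |z − 17| < 17 forces z > 0, and then √z + √17 > √17.
Hence |√z − √17| < |z − 17|/√17, which is < ε once |z − 17| < √17·ε.
Take δ = min(17, √17·ε). If 0 < |z − 17| < δ then z > 0 and |√z − √17| < |z − 17|/√17 < ε.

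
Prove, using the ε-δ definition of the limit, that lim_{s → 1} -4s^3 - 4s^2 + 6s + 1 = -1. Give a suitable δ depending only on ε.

δ = min(1, ε/34)

Fix ε > 0. We want δ > 0 such that 0 < |s − 1| < δ implies |(-4s^3 - 4s^2 + 6s + 1) + 1| < ε.
(-4s^3 - 4s^2 + 6s + 1) + 1 = -4s^3 - 4s^2 + 6s + 2 = (s − 1)(-4s^2 - 8s - 2).
So |(-4s^3 - 4s^2 + 6s + 1) + 1| = |s − 1|·|-4s^2 - 8s - 2|.
Assume first that |s − 1| < 1, so |s| < 2. Then |-4s^2 - 8s - 2| ≤ 4·2^2 + 8·2 + 2 = 34.
Hence |(-4s^3 - 4s^2 + 6s + 1) + 1| ≤ 34|s − 1| < ε provided |s − 1| < ε/34.
Choosing δ = min(1, ε/34) ensures both conditions, hence |(-4s^3 - 4s^2 + 6s + 1) + 1| < ε.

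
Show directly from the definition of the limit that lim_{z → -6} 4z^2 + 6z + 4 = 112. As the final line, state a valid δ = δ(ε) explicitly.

δ = min(1, ε/46)

Let ε > 0 be given. We want δ > 0 such that 0 < |z + 6| < δ implies |(4z^2 + 6z + 4) − 112| < ε.
(4z^2 + 6z + 4) − 112 = 4z^2 + 6z - 108 = (z + 6)(4z - 18).
So |(4z^2 + 6z + 4) − 112| = |z + 6|·|4z - 18|.
Assume first that |z + 6| < 1, so |z| < 7. Then |4z - 18| ≤ 4·7 + 18 = 46.
Hence |(4z^2 + 6z + 4) − 112| ≤ 46|z + 6| < ε provided |z + 6| < ε/46.
Take δ = min(1, ε/46). Then 0 < |z + 6| < δ gives both |z + 6| < 1 and |z + 6| < ε/46, so |(4z^2 + 6z + 4) − 112| < ε.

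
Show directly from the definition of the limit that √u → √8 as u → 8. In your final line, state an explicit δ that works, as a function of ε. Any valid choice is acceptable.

δ = min(8, √8·ε)

Suppose ε > 0. We want δ > 0 such that 0 < |u − 8| < δ implies |√u − √8| < ε.
Rationalise: √u − √8 = (u − 8)/(√u + √8), so |√u − √8| = |u − 8|/(√u + √8).
Restrict δ ≤ 8 so that |u − 8| < 8 forces u > 0, and then √u + √8 > √8.
Hence |√u − √8| < |u − 8|/√8, which is < ε once |u − 8| < √8·ε.
Take δ = min(8, √8·ε). If 0 < |u − 8| < δ then u > 0 and |√u − √8| < |u − 8|/√8 < ε.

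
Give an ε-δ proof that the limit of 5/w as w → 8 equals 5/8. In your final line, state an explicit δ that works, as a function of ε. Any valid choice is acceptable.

Let ε > 0. We seek δ > 0 such that 0 < |w − 8| < δ implies |5/w − (5/8)| < ε.
|5/w − (5/8)| = 5·|8 − w|/(8·|w|) = 5|w − 8|/(8|w|).
Require δ ≤ 4 so that |w| > 8 − 4 = 4, hence 8|w| > 32.
Then |5/w − (5/8)| < 5|w − 8|/32, which is < ε when |w − 8| < (32/5)ε.
Take δ = min(4, (32/5)ε). Then 0 < |w − 8| < δ gives both |w − 8| < 4 and |w − 8| < (32/5)ε, so |5/w − (5/8)| < ε.

δ = min(4, (32/5)ε)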